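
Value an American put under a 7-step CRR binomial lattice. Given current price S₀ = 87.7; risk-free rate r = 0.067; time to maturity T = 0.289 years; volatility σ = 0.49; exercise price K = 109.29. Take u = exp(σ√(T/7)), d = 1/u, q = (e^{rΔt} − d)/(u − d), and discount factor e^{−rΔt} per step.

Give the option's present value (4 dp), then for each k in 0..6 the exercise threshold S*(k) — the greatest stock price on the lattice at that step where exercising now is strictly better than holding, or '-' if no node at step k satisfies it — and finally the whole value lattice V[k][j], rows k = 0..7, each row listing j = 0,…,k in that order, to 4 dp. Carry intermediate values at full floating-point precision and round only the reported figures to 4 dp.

price = 23.5466
boundary = - - 71.8655 79.3890 71.8655 79.3890 87.7000
tree:
23.5466
30.1944 16.7337
37.4245 22.8106 10.4786
44.2349 29.9010 15.5309 5.2588
50.4000 37.4245 22.1056 8.7488 1.6419
55.9808 44.2349 29.9010 14.0853 3.2221 0.0000
61.0327 50.4000 37.4245 21.5900 6.3232 0.0000 0.0000
65.6059 55.9808 44.2349 29.9010 12.4089 0.0000 0.0000 0.0000

Δt=0.04129  u=1.10469  d=0.90523  q=0.48902  discount=0.99724
step 7 (expiry): payoffs max(K−S,0) = 65.6059 55.9808 44.2349 29.9010 12.4089 0.0000 0.0000 0.0000
step 6: (k=6,j=0): S=48.2573, (K−S)⁺=61.0327, hold=60.7308 ⇒ V=61.0327 exercise | (k=6,j=1): S=58.8900, (K−S)⁺=50.4000, hold=50.0981 ⇒ V=50.4000 exercise | (k=6,j=2): S=71.8655, (K−S)⁺=37.4245, hold=37.1226 ⇒ V=37.4245 exercise | (k=6,j=3): S=87.7000, (K−S)⁺=21.5900, hold=21.2881 ⇒ V=21.5900 exercise | (k=6,j=4): S=107.0233, (K−S)⁺=2.2667, hold=6.3232 ⇒ V=6.3232 continue | (k=6,j=5): S=130.6043, (K−S)⁺=0.0000, hold=0.0000 ⇒ V=0.0000 continue | (k=6,j=6): S=159.3809, (K−S)⁺=0.0000, hold=0.0000 ⇒ V=0.0000 continue  boundary S*=87.7000
step 5: (k=5,j=0): S=53.3092, (K−S)⁺=55.9808, hold=55.6789 ⇒ V=55.9808 exercise | (k=5,j=1): S=65.0551, (K−S)⁺=44.2349, hold=43.9330 ⇒ V=44.2349 exercise | (k=5,j=2): S=79.3890, (K−S)⁺=29.9010, hold=29.5991 ⇒ V=29.9010 exercise | (k=5,j=3): S=96.8811, (K−S)⁺=12.4089, hold=14.0853 ⇒ V=14.0853 continue | (k=5,j=4): S=118.2274, (K−S)⁺=0.0000, hold=3.2221 ⇒ V=3.2221 continue | (k=5,j=5): S=144.2769, (K−S)⁺=0.0000, hold=0.0000 ⇒ V=0.0000 continue  boundary S*=79.3890
step 4: (k=4,j=0): S=58.8900, (K−S)⁺=50.4000, hold=50.0981 ⇒ V=50.4000 exercise | (k=4,j=1): S=71.8655, (K−S)⁺=37.4245, hold=37.1226 ⇒ V=37.4245 exercise | (k=4,j=2): S=87.7000, (K−S)⁺=21.5900, hold=22.1056 ⇒ V=22.1056 continue | (k=4,j=3): S=107.0233, (K−S)⁺=2.2667, hold=8.7488 ⇒ V=8.7488 continue | (k=4,j=4): S=130.6043, (K−S)⁺=0.0000, hold=1.6419 ⇒ V=1.6419 continue  boundary S*=71.8655
step 3: (k=3,j=0): S=65.0551, (K−S)⁺=44.2349, hold=43.9330 ⇒ V=44.2349 exercise | (k=3,j=1): S=79.3890, (K−S)⁺=29.9010, hold=29.8506 ⇒ V=29.9010 exercise | (k=3,j=2): S=96.8811, (K−S)⁺=12.4089, hold=15.5309 ⇒ V=15.5309 continue | (k=3,j=3): S=118.2274, (K−S)⁺=0.0000, hold=5.2588 ⇒ V=5.2588 continue  boundary S*=79.3890
step 2: (k=2,j=0): S=71.8655, (K−S)⁺=37.4245, hold=37.1226 ⇒ V=37.4245 exercise | (k=2,j=1): S=87.7000, (K−S)⁺=21.5900, hold=22.8106 ⇒ V=22.8106 continue | (k=2,j=2): S=107.0233, (K−S)⁺=2.2667, hold=10.4786 ⇒ V=10.4786 continue  boundary S*=71.8655
step 1: (k=1,j=0): S=79.3890, (K−S)⁺=29.9010, hold=30.1944 ⇒ V=30.1944 continue | (k=1,j=1): S=96.8811, (K−S)⁺=12.4089, hold=16.7337 ⇒ V=16.7337 continue  boundary S*=-
step 0: (k=0,j=0): S=87.7000, (K−S)⁺=21.5900, hold=23.5466 ⇒ V=23.5466 continue  boundary S*=-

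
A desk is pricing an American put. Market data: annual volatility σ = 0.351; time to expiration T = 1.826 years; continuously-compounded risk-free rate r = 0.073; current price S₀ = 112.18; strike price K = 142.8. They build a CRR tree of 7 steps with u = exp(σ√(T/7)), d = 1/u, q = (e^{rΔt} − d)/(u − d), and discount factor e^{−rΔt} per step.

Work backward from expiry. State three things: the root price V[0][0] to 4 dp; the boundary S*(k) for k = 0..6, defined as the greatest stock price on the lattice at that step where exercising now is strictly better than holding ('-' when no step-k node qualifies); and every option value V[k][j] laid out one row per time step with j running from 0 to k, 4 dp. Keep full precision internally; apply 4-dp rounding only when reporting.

price = 34.7304
boundary = - 93.7690 78.3796 93.7690 78.3796 93.7690 112.1800
tree:
34.7304
49.0310 22.2281
64.4204 33.6139 12.0691
77.2840 49.0310 19.9909 4.8725
88.0365 64.4204 32.0362 9.1102 0.9629
97.0243 77.2840 49.0310 16.8294 1.9974 0.0000
104.5370 88.0365 64.4204 30.6200 4.1432 0.0000 0.0000
110.8168 97.0243 77.2840 49.0310 8.5941 0.0000 0.0000 0.0000

Δt=0.26086, u=1.19634, d=0.83588, q=0.50864, disc=e^(-rΔt)=0.98114
k=7 terminal: V=max(K-S,0) → 110.8168 97.0243 77.2840 49.0310 8.5941 0.0000 0.0000 0.0000
k=6: j=0 S=38.2630 intr=104.5370 cont=101.8435 V=104.5370[EX]; j=1 S=54.7635 intr=88.0365 cont=85.3430 V=88.0365[EX]; j=2 S=78.3796 intr=64.4204 cont=61.7268 V=64.4204[EX]; j=3 S=112.1800 intr=30.6200 cont=27.9264 V=30.6200[EX]; j=4 S=160.5564 intr=0.0000 cont=4.1432 V=4.1432[hold]; j=5 S=229.7947 intr=0.0000 cont=0.0000 V=0.0000[hold]; j=6 S=328.8912 intr=0.0000 cont=0.0000 V=0.0000[hold]  S*(6)=112.1800
k=5: j=0 S=45.7757 intr=97.0243 cont=94.3308 V=97.0243[EX]; j=1 S=65.5160 intr=77.2840 cont=74.5905 V=77.2840[EX]; j=2 S=93.7690 intr=49.0310 cont=46.3374 V=49.0310[EX]; j=3 S=134.2059 intr=8.5941 cont=16.8294 V=16.8294[hold]; j=4 S=192.0807 intr=0.0000 cont=1.9974 V=1.9974[hold]; j=5 S=274.9135 intr=0.0000 cont=0.0000 V=0.0000[hold]  S*(5)=93.7690
k=4: j=0 S=54.7635 intr=88.0365 cont=85.3430 V=88.0365[EX]; j=1 S=78.3796 intr=64.4204 cont=61.7268 V=64.4204[EX]; j=2 S=112.1800 intr=30.6200 cont=32.0362 V=32.0362[hold]; j=3 S=160.5564 intr=0.0000 cont=9.1102 V=9.1102[hold]; j=4 S=229.7947 intr=0.0000 cont=0.9629 V=0.9629[hold]  S*(4)=78.3796
k=3: j=0 S=65.5160 intr=77.2840 cont=74.5905 V=77.2840[EX]; j=1 S=93.7690 intr=49.0310 cont=47.0442 V=49.0310[EX]; j=2 S=134.2059 intr=8.5941 cont=19.9909 V=19.9909[hold]; j=3 S=192.0807 intr=0.0000 cont=4.8725 V=4.8725[hold]  S*(3)=93.7690
k=2: j=0 S=78.3796 intr=64.4204 cont=61.7268 V=64.4204[EX]; j=1 S=112.1800 intr=30.6200 cont=33.6139 V=33.6139[hold]; j=2 S=160.5564 intr=0.0000 cont=12.0691 V=12.0691[hold]  S*(2)=78.3796
k=1: j=0 S=93.7690 intr=49.0310 cont=47.8315 V=49.0310[EX]; j=1 S=134.2059 intr=8.5941 cont=22.2281 V=22.2281[hold]  S*(1)=93.7690
k=0: j=0 S=112.1800 intr=30.6200 cont=34.7304 V=34.7304[hold]  S*(0)=-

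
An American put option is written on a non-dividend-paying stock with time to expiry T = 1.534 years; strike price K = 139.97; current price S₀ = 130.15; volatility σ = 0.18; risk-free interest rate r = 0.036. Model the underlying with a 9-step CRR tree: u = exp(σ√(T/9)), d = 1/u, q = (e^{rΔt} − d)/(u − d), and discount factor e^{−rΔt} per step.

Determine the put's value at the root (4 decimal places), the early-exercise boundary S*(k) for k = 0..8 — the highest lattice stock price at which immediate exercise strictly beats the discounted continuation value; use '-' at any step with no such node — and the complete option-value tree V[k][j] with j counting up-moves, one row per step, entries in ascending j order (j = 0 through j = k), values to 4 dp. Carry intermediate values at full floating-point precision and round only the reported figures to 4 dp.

params: Δt=0.17044 u=1.07714 d=0.92838 q=0.52280 e^(-rΔt)=0.99388
t_9 payoffs: 73.2922 62.6078 50.2114 35.8287 19.1412 0.0000 0.0000 0.0000 0.0000 0.0000
t_8: node(8,0) S=71.8216 payoff=68.1484 vs cont=67.2922 → 68.1484 [stop]  node(8,1) S=83.3302 payoff=56.6398 vs cont=55.7836 → 56.6398 [stop]  node(8,2) S=96.6829 payoff=43.2871 vs cont=42.4309 → 43.2871 [stop]  node(8,3) S=112.1752 payoff=27.7948 vs cont=26.9386 → 27.7948 [stop]  node(8,4) S=130.1500 payoff=9.8200 vs cont=9.0782 → 9.8200 [stop]  node(8,5) S=151.0051 payoff=0.0000 vs cont=0.0000 → 0.0000 [wait]  node(8,6) S=175.2019 payoff=0.0000 vs cont=0.0000 → 0.0000 [wait]  node(8,7) S=203.2760 payoff=0.0000 vs cont=0.0000 → 0.0000 [wait]  node(8,8) S=235.8487 payoff=0.0000 vs cont=0.0000 → 0.0000 [wait]  ⇒ S*(8)=130.1500
t_7: node(7,0) S=77.3622 payoff=62.6078 vs cont=61.7516 → 62.6078 [stop]  node(7,1) S=89.7586 payoff=50.2114 vs cont=49.3552 → 50.2114 [stop]  node(7,2) S=104.1413 payoff=35.8287 vs cont=34.9724 → 35.8287 [stop]  node(7,3) S=120.8288 payoff=19.1412 vs cont=18.2850 → 19.1412 [stop]  node(7,4) S=140.1903 payoff=0.0000 vs cont=4.6574 → 4.6574 [wait]  node(7,5) S=162.6542 payoff=0.0000 vs cont=0.0000 → 0.0000 [wait]  node(7,6) S=188.7176 payoff=0.0000 vs cont=0.0000 → 0.0000 [wait]  node(7,7) S=218.9575 payoff=0.0000 vs cont=0.0000 → 0.0000 [wait]  ⇒ S*(7)=120.8288
t_6: node(6,0) S=83.3302 payoff=56.6398 vs cont=55.7836 → 56.6398 [stop]  node(6,1) S=96.6829 payoff=43.2871 vs cont=42.4309 → 43.2871 [stop]  node(6,2) S=112.1752 payoff=27.7948 vs cont=26.9386 → 27.7948 [stop]  node(6,3) S=130.1500 payoff=9.8200 vs cont=11.4982 → 11.4982 [wait]  node(6,4) S=151.0051 payoff=0.0000 vs cont=2.2089 → 2.2089 [wait]  node(6,5) S=175.2019 payoff=0.0000 vs cont=0.0000 → 0.0000 [wait]  node(6,6) S=203.2760 payoff=0.0000 vs cont=0.0000 → 0.0000 [wait]  ⇒ S*(6)=112.1752
t_5: node(5,0) S=89.7586 payoff=50.2114 vs cont=49.3552 → 50.2114 [stop]  node(5,1) S=104.1413 payoff=35.8287 vs cont=34.9724 → 35.8287 [stop]  node(5,2) S=120.8288 payoff=19.1412 vs cont=19.1570 → 19.1570 [wait]  node(5,3) S=140.1903 payoff=0.0000 vs cont=6.6011 → 6.6011 [wait]  node(5,4) S=162.6542 payoff=0.0000 vs cont=1.0476 → 1.0476 [wait]  node(5,5) S=188.7176 payoff=0.0000 vs cont=0.0000 → 0.0000 [wait]  ⇒ S*(5)=104.1413
t_4: node(4,0) S=96.6829 payoff=43.2871 vs cont=42.4309 → 43.2871 [stop]  node(4,1) S=112.1752 payoff=27.7948 vs cont=26.9468 → 27.7948 [stop]  node(4,2) S=130.1500 payoff=9.8200 vs cont=12.5157 → 12.5157 [wait]  node(4,3) S=151.0051 payoff=0.0000 vs cont=3.6751 → 3.6751 [wait]  node(4,4) S=175.2019 payoff=0.0000 vs cont=0.4969 → 0.4969 [wait]  ⇒ S*(4)=112.1752
t_3: node(3,0) S=104.1413 payoff=35.8287 vs cont=34.9724 → 35.8287 [stop]  node(3,1) S=120.8288 payoff=19.1412 vs cont=19.6857 → 19.6857 [wait]  node(3,2) S=140.1903 payoff=0.0000 vs cont=7.8455 → 7.8455 [wait]  node(3,3) S=162.6542 payoff=0.0000 vs cont=2.0012 → 2.0012 [wait]  ⇒ S*(3)=104.1413
t_2: node(2,0) S=112.1752 payoff=27.7948 vs cont=27.2215 → 27.7948 [stop]  node(2,1) S=130.1500 payoff=9.8200 vs cont=13.4130 → 13.4130 [wait]  node(2,2) S=151.0051 payoff=0.0000 vs cont=4.7608 → 4.7608 [wait]  ⇒ S*(2)=112.1752
t_1: node(1,0) S=120.8288 payoff=19.1412 vs cont=20.1519 → 20.1519 [wait]  node(1,1) S=140.1903 payoff=0.0000 vs cont=8.8352 → 8.8352 [wait]  ⇒ S*(1)=-
t_0: node(0,0) S=130.1500 payoff=9.8200 vs cont=14.1484 → 14.1484 [wait]  ⇒ S*(0)=-

price = 14.1484
boundary = - - 112.1752 104.1413 112.1752 104.1413 112.1752 120.8288 130.1500
tree:
14.1484
20.1519 8.8352
27.7948 13.4130 4.7608
35.8287 19.6857 7.8455 2.0012
43.2871 27.7948 12.5157 3.6751 0.4969
50.2114 35.8287 19.1570 6.6011 1.0476 0.0000
56.6398 43.2871 27.7948 11.4982 2.2089 0.0000 0.0000
62.6078 50.2114 35.8287 19.1412 4.6574 0.0000 0.0000 0.0000
68.1484 56.6398 43.2871 27.7948 9.8200 0.0000 0.0000 0.0000 0.0000
73.2922 62.6078 50.2114 35.8287 19.1412 0.0000 0.0000 0.0000 0.0000 0.0000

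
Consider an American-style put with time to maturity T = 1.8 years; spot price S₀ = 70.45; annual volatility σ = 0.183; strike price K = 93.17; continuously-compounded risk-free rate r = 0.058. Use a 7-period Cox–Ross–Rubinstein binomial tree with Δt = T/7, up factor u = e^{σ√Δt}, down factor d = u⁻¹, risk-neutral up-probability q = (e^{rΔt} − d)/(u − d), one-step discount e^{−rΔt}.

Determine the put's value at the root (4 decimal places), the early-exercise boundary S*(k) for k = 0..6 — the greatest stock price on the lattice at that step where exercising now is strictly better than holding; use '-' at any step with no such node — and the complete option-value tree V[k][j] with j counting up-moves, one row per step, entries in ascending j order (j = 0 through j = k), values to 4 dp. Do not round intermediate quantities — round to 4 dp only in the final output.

price = 22.7200
boundary = 70.4500 77.3006 70.4500 77.3006 70.4500 77.3006 84.8173
tree:
22.7200
28.9634 15.8694
34.6536 22.7200 9.5391
39.8394 28.9634 15.8694 4.7749
44.5657 34.6536 22.7200 8.9294 1.6082
48.8732 39.8394 28.9634 15.8694 3.6652 0.0200
52.7988 44.5657 34.6536 22.7200 8.3527 0.0458 0.0000
56.3766 48.8732 39.8394 28.9634 15.8694 0.1051 0.0000 0.0000

Δt=0.25714  u=1.09724  d=0.91138  q=0.55766  discount=0.98520
step 7 (expiry): payoffs max(K−S,0) = 56.3766 48.8732 39.8394 28.9634 15.8694 0.1051 0.0000 0.0000
step 6: (k=6,j=0): S=40.3712, (K−S)⁺=52.7988, hold=51.4196 ⇒ V=52.7988 exercise | (k=6,j=1): S=48.6043, (K−S)⁺=44.5657, hold=43.1865 ⇒ V=44.5657 exercise | (k=6,j=2): S=58.5164, (K−S)⁺=34.6536, hold=33.2743 ⇒ V=34.6536 exercise | (k=6,j=3): S=70.4500, (K−S)⁺=22.7200, hold=21.3407 ⇒ V=22.7200 exercise | (k=6,j=4): S=84.8173, (K−S)⁺=8.3527, hold=6.9735 ⇒ V=8.3527 exercise | (k=6,j=5): S=102.1145, (K−S)⁺=0.0000, hold=0.0458 ⇒ V=0.0458 continue | (k=6,j=6): S=122.9393, (K−S)⁺=0.0000, hold=0.0000 ⇒ V=0.0000 continue  boundary S*=84.8173
step 5: (k=5,j=0): S=44.2968, (K−S)⁺=48.8732, hold=47.4939 ⇒ V=48.8732 exercise | (k=5,j=1): S=53.3306, (K−S)⁺=39.8394, hold=38.4602 ⇒ V=39.8394 exercise | (k=5,j=2): S=64.2066, (K−S)⁺=28.9634, hold=27.5842 ⇒ V=28.9634 exercise | (k=5,j=3): S=77.3006, (K−S)⁺=15.8694, hold=14.4902 ⇒ V=15.8694 exercise | (k=5,j=4): S=93.0649, (K−S)⁺=0.1051, hold=3.6652 ⇒ V=3.6652 continue | (k=5,j=5): S=112.0441, (K−S)⁺=0.0000, hold=0.0200 ⇒ V=0.0200 continue  boundary S*=77.3006
step 4: (k=4,j=0): S=48.6043, (K−S)⁺=44.5657, hold=43.1865 ⇒ V=44.5657 exercise | (k=4,j=1): S=58.5164, (K−S)⁺=34.6536, hold=33.2743 ⇒ V=34.6536 exercise | (k=4,j=2): S=70.4500, (K−S)⁺=22.7200, hold=21.3407 ⇒ V=22.7200 exercise | (k=4,j=3): S=84.8173, (K−S)⁺=8.3527, hold=8.9294 ⇒ V=8.9294 continue | (k=4,j=4): S=102.1145, (K−S)⁺=0.0000, hold=1.6082 ⇒ V=1.6082 continue  boundary S*=70.4500
step 3: (k=3,j=0): S=53.3306, (K−S)⁺=39.8394, hold=38.4602 ⇒ V=39.8394 exercise | (k=3,j=1): S=64.2066, (K−S)⁺=28.9634, hold=27.5842 ⇒ V=28.9634 exercise | (k=3,j=2): S=77.3006, (K−S)⁺=15.8694, hold=14.8070 ⇒ V=15.8694 exercise | (k=3,j=3): S=93.0649, (K−S)⁺=0.1051, hold=4.7749 ⇒ V=4.7749 continue  boundary S*=77.3006
step 2: (k=2,j=0): S=58.5164, (K−S)⁺=34.6536, hold=33.2743 ⇒ V=34.6536 exercise | (k=2,j=1): S=70.4500, (K−S)⁺=22.7200, hold=21.3407 ⇒ V=22.7200 exercise | (k=2,j=2): S=84.8173, (K−S)⁺=8.3527, hold=9.5391 ⇒ V=9.5391 continue  boundary S*=70.4500
step 1: (k=1,j=0): S=64.2066, (K−S)⁺=28.9634, hold=27.5842 ⇒ V=28.9634 exercise | (k=1,j=1): S=77.3006, (K−S)⁺=15.8694, hold=15.1420 ⇒ V=15.8694 exercise  boundary S*=77.3006
step 0: (k=0,j=0): S=70.4500, (K−S)⁺=22.7200, hold=21.3407 ⇒ V=22.7200 exercise  boundary S*=70.4500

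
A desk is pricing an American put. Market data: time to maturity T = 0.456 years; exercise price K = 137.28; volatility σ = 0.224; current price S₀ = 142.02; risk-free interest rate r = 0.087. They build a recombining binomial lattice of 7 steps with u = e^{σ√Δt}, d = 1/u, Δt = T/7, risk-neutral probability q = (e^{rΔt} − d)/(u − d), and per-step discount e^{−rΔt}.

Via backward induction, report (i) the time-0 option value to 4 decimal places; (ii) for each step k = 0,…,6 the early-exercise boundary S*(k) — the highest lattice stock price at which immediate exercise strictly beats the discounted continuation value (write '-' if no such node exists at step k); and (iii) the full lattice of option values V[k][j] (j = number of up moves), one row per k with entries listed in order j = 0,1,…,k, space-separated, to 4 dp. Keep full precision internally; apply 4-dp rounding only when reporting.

price = 4.6671
boundary = - - - 119.6359 112.9879 119.6359 126.6750
tree:
4.6671
7.5219 2.2393
11.7435 3.9382 0.7888
17.6441 6.7477 1.5420 0.1436
24.2921 11.1722 2.9797 0.3108 0.0000
30.5706 17.6441 5.6745 0.6727 0.0000 0.0000
36.5002 24.2921 10.6050 1.4561 0.0000 0.0000 0.0000
42.1004 30.5706 17.6441 3.1518 0.0000 0.0000 0.0000 0.0000

Δt=0.06514, u=1.05884, d=0.94443, q=0.53539, disc=e^(-rΔt)=0.99435
k=7 terminal: V=max(K-S,0) → 42.1004 30.5706 17.6441 3.1518 0.0000 0.0000 0.0000 0.0000
k=6: j=0 S=100.7798 intr=36.5002 cont=35.7244 V=36.5002[EX]; j=1 S=112.9879 intr=24.2921 cont=23.5163 V=24.2921[EX]; j=2 S=126.6750 intr=10.6050 cont=9.8292 V=10.6050[EX]; j=3 S=142.0200 intr=0.0000 cont=1.4561 V=1.4561[hold]; j=4 S=159.2239 intr=0.0000 cont=0.0000 V=0.0000[hold]; j=5 S=178.5118 intr=0.0000 cont=0.0000 V=0.0000[hold]; j=6 S=200.1362 intr=0.0000 cont=0.0000 V=0.0000[hold]  S*(6)=126.6750
k=5: j=0 S=106.7094 intr=30.5706 cont=29.7948 V=30.5706[EX]; j=1 S=119.6359 intr=17.6441 cont=16.8683 V=17.6441[EX]; j=2 S=134.1282 intr=3.1518 cont=5.6745 V=5.6745[hold]; j=3 S=150.3761 intr=0.0000 cont=0.6727 V=0.6727[hold]; j=4 S=168.5923 intr=0.0000 cont=0.0000 V=0.0000[hold]; j=5 S=189.0150 intr=0.0000 cont=0.0000 V=0.0000[hold]  S*(5)=119.6359
k=4: j=0 S=112.9879 intr=24.2921 cont=23.5163 V=24.2921[EX]; j=1 S=126.6750 intr=10.6050 cont=11.1722 V=11.1722[hold]; j=2 S=142.0200 intr=0.0000 cont=2.9797 V=2.9797[hold]; j=3 S=159.2239 intr=0.0000 cont=0.3108 V=0.3108[hold]; j=4 S=178.5118 intr=0.0000 cont=0.0000 V=0.0000[hold]  S*(4)=112.9879
k=3: j=0 S=119.6359 intr=17.6441 cont=17.1703 V=17.6441[EX]; j=1 S=134.1282 intr=3.1518 cont=6.7477 V=6.7477[hold]; j=2 S=150.3761 intr=0.0000 cont=1.5420 V=1.5420[hold]; j=3 S=168.5923 intr=0.0000 cont=0.1436 V=0.1436[hold]  S*(3)=119.6359
k=2: j=0 S=126.6750 intr=10.6050 cont=11.7435 V=11.7435[hold]; j=1 S=142.0200 intr=0.0000 cont=3.9382 V=3.9382[hold]; j=2 S=159.2239 intr=0.0000 cont=0.7888 V=0.7888[hold]  S*(2)=-
k=1: j=0 S=134.1282 intr=3.1518 cont=7.5219 V=7.5219[hold]; j=1 S=150.3761 intr=0.0000 cont=2.2393 V=2.2393[hold]  S*(1)=-
k=0: j=0 S=142.0200 intr=0.0000 cont=4.6671 V=4.6671[hold]  S*(0)=-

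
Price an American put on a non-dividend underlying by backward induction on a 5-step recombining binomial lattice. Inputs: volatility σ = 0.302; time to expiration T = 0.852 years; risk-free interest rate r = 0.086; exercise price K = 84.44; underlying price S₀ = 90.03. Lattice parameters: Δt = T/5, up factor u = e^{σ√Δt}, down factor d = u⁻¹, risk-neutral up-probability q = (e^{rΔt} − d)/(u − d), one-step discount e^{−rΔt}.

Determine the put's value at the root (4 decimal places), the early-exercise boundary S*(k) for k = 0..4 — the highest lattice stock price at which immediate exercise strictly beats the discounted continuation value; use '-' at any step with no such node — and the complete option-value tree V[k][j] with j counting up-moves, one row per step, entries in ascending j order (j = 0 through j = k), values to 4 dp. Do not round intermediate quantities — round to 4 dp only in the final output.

Δt=0.17040, u=1.13277, d=0.88279, q=0.52793, disc=e^(-rΔt)=0.98545
k=5 terminal: V=max(K-S,0) → 36.1694 22.5010 4.9621 0.0000 0.0000 0.0000
k=4: j=0 S=54.6794 intr=29.7606 cont=28.5323 V=29.7606[EX]; j=1 S=70.1625 intr=14.2775 cont=13.0491 V=14.2775[EX]; j=2 S=90.0300 intr=0.0000 cont=2.3084 V=2.3084[hold]; j=3 S=115.5232 intr=0.0000 cont=0.0000 V=0.0000[hold]; j=4 S=148.2351 intr=0.0000 cont=0.0000 V=0.0000[hold]  S*(4)=70.1625
k=3: j=0 S=61.9390 intr=22.5010 cont=21.2726 V=22.5010[EX]; j=1 S=79.4779 intr=4.9621 cont=7.8429 V=7.8429[hold]; j=2 S=101.9831 intr=0.0000 cont=1.0739 V=1.0739[hold]; j=3 S=130.8610 intr=0.0000 cont=0.0000 V=0.0000[hold]  S*(3)=61.9390
k=2: j=0 S=70.1625 intr=14.2775 cont=14.5478 V=14.5478[hold]; j=1 S=90.0300 intr=0.0000 cont=4.2072 V=4.2072[hold]; j=2 S=115.5232 intr=0.0000 cont=0.4996 V=0.4996[hold]  S*(2)=-
k=1: j=0 S=79.4779 intr=4.9621 cont=8.9565 V=8.9565[hold]; j=1 S=101.9831 intr=0.0000 cont=2.2171 V=2.2171[hold]  S*(1)=-
k=0: j=0 S=90.0300 intr=0.0000 cont=5.3200 V=5.3200[hold]  S*(0)=-

price = 5.3200
boundary = - - - 61.9390 70.1625
tree:
5.3200
8.9565 2.2171
14.5478 4.2072 0.4996
22.5010 7.8429 1.0739 0.0000
29.7606 14.2775 2.3084 0.0000 0.0000
36.1694 22.5010 4.9621 0.0000 0.0000 0.0000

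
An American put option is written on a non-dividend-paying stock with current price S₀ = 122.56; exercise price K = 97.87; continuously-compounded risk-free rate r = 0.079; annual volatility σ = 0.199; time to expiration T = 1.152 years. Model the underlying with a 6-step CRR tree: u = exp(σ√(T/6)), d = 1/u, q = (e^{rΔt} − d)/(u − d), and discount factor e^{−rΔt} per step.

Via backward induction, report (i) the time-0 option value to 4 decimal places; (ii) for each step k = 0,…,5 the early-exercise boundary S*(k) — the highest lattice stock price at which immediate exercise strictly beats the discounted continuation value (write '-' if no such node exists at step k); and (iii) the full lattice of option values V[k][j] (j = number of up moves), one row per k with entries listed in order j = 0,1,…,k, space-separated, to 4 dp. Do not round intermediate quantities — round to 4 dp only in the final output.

price = 0.7452
boundary = - - - - 86.4712 79.2505
tree:
0.7452
1.5297 0.1632
3.0794 0.3815 0.0000
6.0375 0.8920 0.0000 0.0000
11.3988 2.0854 0.0000 0.0000 0.0000
18.6195 4.8755 0.0000 0.0000 0.0000 0.0000
25.2372 11.3988 0.0000 0.0000 0.0000 0.0000 0.0000

params: Δt=0.19200 u=1.09111 d=0.91650 q=0.56574 e^(-rΔt)=0.98495
t_6 payoffs: 25.2372 11.3988 0.0000 0.0000 0.0000 0.0000 0.0000
t_5: node(5,0) S=79.2505 payoff=18.6195 vs cont=17.1462 → 18.6195 [stop]  node(5,1) S=94.3497 payoff=3.5203 vs cont=4.8755 → 4.8755 [wait]  node(5,2) S=112.3258 payoff=0.0000 vs cont=0.0000 → 0.0000 [wait]  node(5,3) S=133.7267 payoff=0.0000 vs cont=0.0000 → 0.0000 [wait]  node(5,4) S=159.2051 payoff=0.0000 vs cont=0.0000 → 0.0000 [wait]  node(5,5) S=189.5377 payoff=0.0000 vs cont=0.0000 → 0.0000 [wait]  ⇒ S*(5)=79.2505
t_4: node(4,0) S=86.4712 payoff=11.3988 vs cont=10.6807 → 11.3988 [stop]  node(4,1) S=102.9461 payoff=0.0000 vs cont=2.0854 → 2.0854 [wait]  node(4,2) S=122.5600 payoff=0.0000 vs cont=0.0000 → 0.0000 [wait]  node(4,3) S=145.9108 payoff=0.0000 vs cont=0.0000 → 0.0000 [wait]  node(4,4) S=173.7106 payoff=0.0000 vs cont=0.0000 → 0.0000 [wait]  ⇒ S*(4)=86.4712
t_3: node(3,0) S=94.3497 payoff=3.5203 vs cont=6.0375 → 6.0375 [wait]  node(3,1) S=112.3258 payoff=0.0000 vs cont=0.8920 → 0.8920 [wait]  node(3,2) S=133.7267 payoff=0.0000 vs cont=0.0000 → 0.0000 [wait]  node(3,3) S=159.2051 payoff=0.0000 vs cont=0.0000 → 0.0000 [wait]  ⇒ S*(3)=-
t_2: node(2,0) S=102.9461 payoff=0.0000 vs cont=3.0794 → 3.0794 [wait]  node(2,1) S=122.5600 payoff=0.0000 vs cont=0.3815 → 0.3815 [wait]  node(2,2) S=145.9108 payoff=0.0000 vs cont=0.0000 → 0.0000 [wait]  ⇒ S*(2)=-
t_1: node(1,0) S=112.3258 payoff=0.0000 vs cont=1.5297 → 1.5297 [wait]  node(1,1) S=133.7267 payoff=0.0000 vs cont=0.1632 → 0.1632 [wait]  ⇒ S*(1)=-
t_0: node(0,0) S=122.5600 payoff=0.0000 vs cont=0.7452 → 0.7452 [wait]  ⇒ S*(0)=-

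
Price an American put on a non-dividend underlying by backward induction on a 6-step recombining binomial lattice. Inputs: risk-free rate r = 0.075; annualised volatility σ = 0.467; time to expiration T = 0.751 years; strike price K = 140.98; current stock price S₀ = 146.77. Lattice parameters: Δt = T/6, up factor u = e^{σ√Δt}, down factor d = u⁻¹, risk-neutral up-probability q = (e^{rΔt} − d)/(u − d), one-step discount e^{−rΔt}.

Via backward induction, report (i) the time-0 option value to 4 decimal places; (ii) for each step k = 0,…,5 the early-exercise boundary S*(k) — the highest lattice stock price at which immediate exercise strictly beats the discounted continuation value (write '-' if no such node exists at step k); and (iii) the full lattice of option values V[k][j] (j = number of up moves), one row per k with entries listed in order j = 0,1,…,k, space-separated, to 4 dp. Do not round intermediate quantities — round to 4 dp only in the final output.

params: Δt=0.12517 u=1.17965 d=0.84771 q=0.48720 e^(-rΔt)=0.99066
t_6 payoffs: 86.5155 65.1883 35.5099 0.0000 0.0000 0.0000 0.0000
t_5: node(5,0) S=64.2492 payoff=76.7308 vs cont=75.4135 → 76.7308 [stop]  node(5,1) S=89.4078 payoff=51.5722 vs cont=50.2549 → 51.5722 [stop]  node(5,2) S=124.4180 payoff=16.5620 vs cont=18.0392 → 18.0392 [wait]  node(5,3) S=173.1375 payoff=0.0000 vs cont=0.0000 → 0.0000 [wait]  node(5,4) S=240.9345 payoff=0.0000 vs cont=0.0000 → 0.0000 [wait]  node(5,5) S=335.2794 payoff=0.0000 vs cont=0.0000 → 0.0000 [wait]  ⇒ S*(5)=89.4078
t_4: node(4,0) S=75.7917 payoff=65.1883 vs cont=63.8710 → 65.1883 [stop]  node(4,1) S=105.4701 payoff=35.5099 vs cont=34.9056 → 35.5099 [stop]  node(4,2) S=146.7700 payoff=0.0000 vs cont=9.1640 → 9.1640 [wait]  node(4,3) S=204.2420 payoff=0.0000 vs cont=0.0000 → 0.0000 [wait]  node(4,4) S=284.2189 payoff=0.0000 vs cont=0.0000 → 0.0000 [wait]  ⇒ S*(4)=105.4701
t_3: node(3,0) S=89.4078 payoff=51.5722 vs cont=50.2549 → 51.5722 [stop]  node(3,1) S=124.4180 payoff=16.5620 vs cont=22.4623 → 22.4623 [wait]  node(3,2) S=173.1375 payoff=0.0000 vs cont=4.6554 → 4.6554 [wait]  node(3,3) S=240.9345 payoff=0.0000 vs cont=0.0000 → 0.0000 [wait]  ⇒ S*(3)=89.4078
t_2: node(2,0) S=105.4701 payoff=35.5099 vs cont=37.0404 → 37.0404 [wait]  node(2,1) S=146.7700 payoff=0.0000 vs cont=13.6579 → 13.6579 [wait]  node(2,2) S=204.2420 payoff=0.0000 vs cont=2.3650 → 2.3650 [wait]  ⇒ S*(2)=-
t_1: node(1,0) S=124.4180 payoff=16.5620 vs cont=25.4087 → 25.4087 [wait]  node(1,1) S=173.1375 payoff=0.0000 vs cont=8.0798 → 8.0798 [wait]  ⇒ S*(1)=-
t_0: node(0,0) S=146.7700 payoff=0.0000 vs cont=16.8075 → 16.8075 [wait]  ⇒ S*(0)=-

price = 16.8075
boundary = - - - 89.4078 105.4701 89.4078
tree:
16.8075
25.4087 8.0798
37.0404 13.6579 2.3650
51.5722 22.4623 4.6554 0.0000
65.1883 35.5099 9.1640 0.0000 0.0000
76.7308 51.5722 18.0392 0.0000 0.0000 0.0000
86.5155 65.1883 35.5099 0.0000 0.0000 0.0000 0.0000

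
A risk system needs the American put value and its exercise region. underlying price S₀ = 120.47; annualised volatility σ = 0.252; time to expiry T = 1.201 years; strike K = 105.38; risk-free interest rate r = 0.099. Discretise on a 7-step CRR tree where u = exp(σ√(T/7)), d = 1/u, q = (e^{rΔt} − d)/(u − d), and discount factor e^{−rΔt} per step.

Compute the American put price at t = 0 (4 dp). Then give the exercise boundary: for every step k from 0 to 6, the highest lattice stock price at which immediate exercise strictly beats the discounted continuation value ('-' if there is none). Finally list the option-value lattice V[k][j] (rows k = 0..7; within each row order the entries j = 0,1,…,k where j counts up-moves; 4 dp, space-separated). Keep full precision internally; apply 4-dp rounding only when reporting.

Δt=0.17157  u=1.11002  d=0.90088  q=0.55584  discount=0.98316
step 7 (expiry): payoffs max(K−S,0) = 47.3633 33.8946 17.2990 0.0000 0.0000 0.0000 0.0000 0.0000
step 6: (k=6,j=0): S=64.3999, (K−S)⁺=40.9801, hold=39.2052 ⇒ V=40.9801 exercise | (k=6,j=1): S=79.3505, (K−S)⁺=26.0295, hold=24.2546 ⇒ V=26.0295 exercise | (k=6,j=2): S=97.7720, (K−S)⁺=7.6080, hold=7.5542 ⇒ V=7.6080 exercise | (k=6,j=3): S=120.4700, (K−S)⁺=0.0000, hold=0.0000 ⇒ V=0.0000 continue | (k=6,j=4): S=148.4374, (K−S)⁺=0.0000, hold=0.0000 ⇒ V=0.0000 continue | (k=6,j=5): S=182.8976, (K−S)⁺=0.0000, hold=0.0000 ⇒ V=0.0000 continue | (k=6,j=6): S=225.3577, (K−S)⁺=0.0000, hold=0.0000 ⇒ V=0.0000 continue  boundary S*=97.7720
step 5: (k=5,j=0): S=71.4854, (K−S)⁺=33.8946, hold=32.1197 ⇒ V=33.8946 exercise | (k=5,j=1): S=88.0810, (K−S)⁺=17.2990, hold=15.5242 ⇒ V=17.2990 exercise | (k=5,j=2): S=108.5292, (K−S)⁺=0.0000, hold=3.3223 ⇒ V=3.3223 continue | (k=5,j=3): S=133.7246, (K−S)⁺=0.0000, hold=0.0000 ⇒ V=0.0000 continue | (k=5,j=4): S=164.7691, (K−S)⁺=0.0000, hold=0.0000 ⇒ V=0.0000 continue | (k=5,j=5): S=203.0206, (K−S)⁺=0.0000, hold=0.0000 ⇒ V=0.0000 continue  boundary S*=88.0810
step 4: (k=4,j=0): S=79.3505, (K−S)⁺=26.0295, hold=24.2546 ⇒ V=26.0295 exercise | (k=4,j=1): S=97.7720, (K−S)⁺=7.6080, hold=9.3697 ⇒ V=9.3697 continue | (k=4,j=2): S=120.4700, (K−S)⁺=0.0000, hold=1.4508 ⇒ V=1.4508 continue | (k=4,j=3): S=148.4374, (K−S)⁺=0.0000, hold=0.0000 ⇒ V=0.0000 continue | (k=4,j=4): S=182.8976, (K−S)⁺=0.0000, hold=0.0000 ⇒ V=0.0000 continue  boundary S*=79.3505
step 3: (k=3,j=0): S=88.0810, (K−S)⁺=17.2990, hold=16.4869 ⇒ V=17.2990 exercise | (k=3,j=1): S=108.5292, (K−S)⁺=0.0000, hold=4.8844 ⇒ V=4.8844 continue | (k=3,j=2): S=133.7246, (K−S)⁺=0.0000, hold=0.6335 ⇒ V=0.6335 continue | (k=3,j=3): S=164.7691, (K−S)⁺=0.0000, hold=0.0000 ⇒ V=0.0000 continue  boundary S*=88.0810
step 2: (k=2,j=0): S=97.7720, (K−S)⁺=7.6080, hold=10.2234 ⇒ V=10.2234 continue | (k=2,j=1): S=120.4700, (K−S)⁺=0.0000, hold=2.4791 ⇒ V=2.4791 continue | (k=2,j=2): S=148.4374, (K−S)⁺=0.0000, hold=0.2767 ⇒ V=0.2767 continue  boundary S*=-
step 1: (k=1,j=0): S=108.5292, (K−S)⁺=0.0000, hold=5.8192 ⇒ V=5.8192 continue | (k=1,j=1): S=133.7246, (K−S)⁺=0.0000, hold=1.2338 ⇒ V=1.2338 continue  boundary S*=-
step 0: (k=0,j=0): S=120.4700, (K−S)⁺=0.0000, hold=3.2153 ⇒ V=3.2153 continue  boundary S*=-

price = 3.2153
boundary = - - - 88.0810 79.3505 88.0810 97.7720
tree:
3.2153
5.8192 1.2338
10.2234 2.4791 0.2767
17.2990 4.8844 0.6335 0.0000
26.0295 9.3697 1.4508 0.0000 0.0000
33.8946 17.2990 3.3223 0.0000 0.0000 0.0000
40.9801 26.0295 7.6080 0.0000 0.0000 0.0000 0.0000
47.3633 33.8946 17.2990 0.0000 0.0000 0.0000 0.0000 0.0000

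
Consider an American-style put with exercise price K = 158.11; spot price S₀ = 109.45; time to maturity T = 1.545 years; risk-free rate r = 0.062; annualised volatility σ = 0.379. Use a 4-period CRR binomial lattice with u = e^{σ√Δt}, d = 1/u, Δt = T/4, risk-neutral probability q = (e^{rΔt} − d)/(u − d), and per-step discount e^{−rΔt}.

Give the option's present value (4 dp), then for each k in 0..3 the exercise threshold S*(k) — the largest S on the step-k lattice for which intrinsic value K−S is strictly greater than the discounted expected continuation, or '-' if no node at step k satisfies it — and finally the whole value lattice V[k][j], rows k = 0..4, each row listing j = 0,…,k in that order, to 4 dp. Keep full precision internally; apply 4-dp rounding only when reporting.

params: Δt=0.38625 u=1.26560 d=0.79014 q=0.49236 e^(-rΔt)=0.97634
t_4 payoffs: 115.4488 89.7780 48.6600 0.0000 0.0000
t_3: node(3,0) S=53.9919 payoff=104.1181 vs cont=100.3768 → 104.1181 [stop]  node(3,1) S=86.4809 payoff=71.6291 vs cont=67.8878 → 71.6291 [stop]  node(3,2) S=138.5197 payoff=19.5903 vs cont=24.1173 → 24.1173 [wait]  node(3,3) S=221.8723 payoff=0.0000 vs cont=0.0000 → 0.0000 [wait]  ⇒ S*(3)=86.4809
t_2: node(2,0) S=68.3320 payoff=89.7780 vs cont=86.0366 → 89.7780 [stop]  node(2,1) S=109.4500 payoff=48.6600 vs cont=47.0948 → 48.6600 [stop]  node(2,2) S=175.3103 payoff=0.0000 vs cont=11.9532 → 11.9532 [wait]  ⇒ S*(2)=109.4500
t_1: node(1,0) S=86.4809 payoff=71.6291 vs cont=67.8878 → 71.6291 [stop]  node(1,1) S=138.5197 payoff=19.5903 vs cont=29.8633 → 29.8633 [wait]  ⇒ S*(1)=86.4809
t_0: node(0,0) S=109.4500 payoff=48.6600 vs cont=49.8569 → 49.8569 [wait]  ⇒ S*(0)=-

price = 49.8569
boundary = - 86.4809 109.4500 86.4809
tree:
49.8569
71.6291 29.8633
89.7780 48.6600 11.9532
104.1181 71.6291 24.1173 0.0000
115.4488 89.7780 48.6600 0.0000 0.0000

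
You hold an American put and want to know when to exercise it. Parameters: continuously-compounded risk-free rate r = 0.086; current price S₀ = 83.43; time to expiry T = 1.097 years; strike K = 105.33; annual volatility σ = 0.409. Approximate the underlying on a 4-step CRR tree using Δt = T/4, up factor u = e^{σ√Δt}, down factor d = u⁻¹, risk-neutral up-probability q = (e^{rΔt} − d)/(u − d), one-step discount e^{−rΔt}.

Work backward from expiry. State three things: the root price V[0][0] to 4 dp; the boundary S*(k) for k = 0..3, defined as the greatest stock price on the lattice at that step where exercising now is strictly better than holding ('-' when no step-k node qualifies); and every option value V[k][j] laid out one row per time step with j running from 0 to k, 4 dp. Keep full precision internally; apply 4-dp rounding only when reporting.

Δt=0.27425  u=1.23886  d=0.80720  q=0.50195  discount=0.97669
step 4 (expiry): payoffs max(K−S,0) = 69.9108 50.9699 21.9000 0.0000 0.0000
step 3: (k=3,j=0): S=43.8793, (K−S)⁺=61.4507, hold=58.9955 ⇒ V=61.4507 exercise | (k=3,j=1): S=67.3444, (K−S)⁺=37.9856, hold=35.5304 ⇒ V=37.9856 exercise | (k=3,j=2): S=103.3578, (K−S)⁺=1.9722, hold=10.6532 ⇒ V=10.6532 continue | (k=3,j=3): S=158.6300, (K−S)⁺=0.0000, hold=0.0000 ⇒ V=0.0000 continue  boundary S*=67.3444
step 2: (k=2,j=0): S=54.3601, (K−S)⁺=50.9699, hold=48.5147 ⇒ V=50.9699 exercise | (k=2,j=1): S=83.4300, (K−S)⁺=21.9000, hold=23.7006 ⇒ V=23.7006 continue | (k=2,j=2): S=128.0455, (K−S)⁺=0.0000, hold=5.1822 ⇒ V=5.1822 continue  boundary S*=54.3601
step 1: (k=1,j=0): S=67.3444, (K−S)⁺=37.9856, hold=36.4132 ⇒ V=37.9856 exercise | (k=1,j=1): S=103.3578, (K−S)⁺=1.9722, hold=14.0696 ⇒ V=14.0696 continue  boundary S*=67.3444
step 0: (k=0,j=0): S=83.4300, (K−S)⁺=21.9000, hold=25.3755 ⇒ V=25.3755 continue  boundary S*=-

price = 25.3755
boundary = - 67.3444 54.3601 67.3444
tree:
25.3755
37.9856 14.0696
50.9699 23.7006 5.1822
61.4507 37.9856 10.6532 0.0000
69.9108 50.9699 21.9000 0.0000 0.0000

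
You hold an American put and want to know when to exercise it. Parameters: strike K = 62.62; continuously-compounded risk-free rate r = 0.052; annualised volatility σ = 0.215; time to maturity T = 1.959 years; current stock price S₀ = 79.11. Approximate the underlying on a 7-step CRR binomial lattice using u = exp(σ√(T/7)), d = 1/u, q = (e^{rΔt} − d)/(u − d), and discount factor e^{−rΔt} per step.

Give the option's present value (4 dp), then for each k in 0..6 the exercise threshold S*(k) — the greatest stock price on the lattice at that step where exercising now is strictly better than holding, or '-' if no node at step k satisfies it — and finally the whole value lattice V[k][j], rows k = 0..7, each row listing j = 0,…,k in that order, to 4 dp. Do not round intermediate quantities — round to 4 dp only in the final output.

Δt=0.27986, u=1.12046, d=0.89249, q=0.53590, disc=e^(-rΔt)=0.98555
k=7 terminal: V=max(K-S,0) → 26.9371 17.8227 6.3802 0.0000 0.0000 0.0000 0.0000 0.0000
k=6: j=0 S=39.9812 intr=22.6388 cont=21.7341 V=22.6388[EX]; j=1 S=50.1935 intr=12.4265 cont=11.5218 V=12.4265[EX]; j=2 S=63.0144 intr=0.0000 cont=2.9183 V=2.9183[hold]; j=3 S=79.1100 intr=0.0000 cont=0.0000 V=0.0000[hold]; j=4 S=99.3169 intr=0.0000 cont=0.0000 V=0.0000[hold]; j=5 S=124.6852 intr=0.0000 cont=0.0000 V=0.0000[hold]; j=6 S=156.5333 intr=0.0000 cont=0.0000 V=0.0000[hold]  S*(6)=50.1935
k=5: j=0 S=44.7973 intr=17.8227 cont=16.9180 V=17.8227[EX]; j=1 S=56.2398 intr=6.3802 cont=7.2251 V=7.2251[hold]; j=2 S=70.6050 intr=0.0000 cont=1.3348 V=1.3348[hold]; j=3 S=88.6395 intr=0.0000 cont=0.0000 V=0.0000[hold]; j=4 S=111.2805 intr=0.0000 cont=0.0000 V=0.0000[hold]; j=5 S=139.7047 intr=0.0000 cont=0.0000 V=0.0000[hold]  S*(5)=44.7973
k=4: j=0 S=50.1935 intr=12.4265 cont=11.9680 V=12.4265[EX]; j=1 S=63.0144 intr=0.0000 cont=4.0097 V=4.0097[hold]; j=2 S=79.1100 intr=0.0000 cont=0.6105 V=0.6105[hold]; j=3 S=99.3169 intr=0.0000 cont=0.0000 V=0.0000[hold]; j=4 S=124.6852 intr=0.0000 cont=0.0000 V=0.0000[hold]  S*(4)=50.1935
k=3: j=0 S=56.2398 intr=6.3802 cont=7.8016 V=7.8016[hold]; j=1 S=70.6050 intr=0.0000 cont=2.1565 V=2.1565[hold]; j=2 S=88.6395 intr=0.0000 cont=0.2793 V=0.2793[hold]; j=3 S=111.2805 intr=0.0000 cont=0.0000 V=0.0000[hold]  S*(3)=-
k=2: j=0 S=63.0144 intr=0.0000 cont=4.7074 V=4.7074[hold]; j=1 S=79.1100 intr=0.0000 cont=1.1339 V=1.1339[hold]; j=2 S=99.3169 intr=0.0000 cont=0.1277 V=0.1277[hold]  S*(2)=-
k=1: j=0 S=70.6050 intr=0.0000 cont=2.7520 V=2.7520[hold]; j=1 S=88.6395 intr=0.0000 cont=0.5861 V=0.5861[hold]  S*(1)=-
k=0: j=0 S=79.1100 intr=0.0000 cont=1.5683 V=1.5683[hold]  S*(0)=-

price = 1.5683
boundary = - - - - 50.1935 44.7973 50.1935
tree:
1.5683
2.7520 0.5861
4.7074 1.1339 0.1277
7.8016 2.1565 0.2793 0.0000
12.4265 4.0097 0.6105 0.0000 0.0000
17.8227 7.2251 1.3348 0.0000 0.0000 0.0000
22.6388 12.4265 2.9183 0.0000 0.0000 0.0000 0.0000
26.9371 17.8227 6.3802 0.0000 0.0000 0.0000 0.0000 0.0000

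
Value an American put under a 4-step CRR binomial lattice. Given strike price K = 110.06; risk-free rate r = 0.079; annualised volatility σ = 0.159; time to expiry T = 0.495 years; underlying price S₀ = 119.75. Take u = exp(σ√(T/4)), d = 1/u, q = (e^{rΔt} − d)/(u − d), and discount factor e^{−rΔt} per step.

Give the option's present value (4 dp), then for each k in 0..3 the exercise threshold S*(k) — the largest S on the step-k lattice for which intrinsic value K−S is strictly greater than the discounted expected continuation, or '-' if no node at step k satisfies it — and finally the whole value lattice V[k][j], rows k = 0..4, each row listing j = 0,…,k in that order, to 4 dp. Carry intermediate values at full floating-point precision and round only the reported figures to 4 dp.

price = 1.0447
boundary = - - - 101.2514
tree:
1.0447
2.1731 0.2243
4.4333 0.5315 0.0000
8.8086 1.2594 0.0000 0.0000
14.3164 2.9839 0.0000 0.0000 0.0000

Δt=0.12375  u=1.05753  d=0.94560  q=0.57380  discount=0.99027
step 4 (expiry): payoffs max(K−S,0) = 14.3164 2.9839 0.0000 0.0000 0.0000
step 3: (k=3,j=0): S=101.2514, (K−S)⁺=8.8086, hold=7.7379 ⇒ V=8.8086 exercise | (k=3,j=1): S=113.2359, (K−S)⁺=0.0000, hold=1.2594 ⇒ V=1.2594 continue | (k=3,j=2): S=126.6389, (K−S)⁺=0.0000, hold=0.0000 ⇒ V=0.0000 continue | (k=3,j=3): S=141.6283, (K−S)⁺=0.0000, hold=0.0000 ⇒ V=0.0000 continue  boundary S*=101.2514
step 2: (k=2,j=0): S=107.0761, (K−S)⁺=2.9839, hold=4.4333 ⇒ V=4.4333 continue | (k=2,j=1): S=119.7500, (K−S)⁺=0.0000, hold=0.5315 ⇒ V=0.5315 continue | (k=2,j=2): S=133.9240, (K−S)⁺=0.0000, hold=0.0000 ⇒ V=0.0000 continue  boundary S*=-
step 1: (k=1,j=0): S=113.2359, (K−S)⁺=0.0000, hold=2.1731 ⇒ V=2.1731 continue | (k=1,j=1): S=126.6389, (K−S)⁺=0.0000, hold=0.2243 ⇒ V=0.2243 continue  boundary S*=-
step 0: (k=0,j=0): S=119.7500, (K−S)⁺=0.0000, hold=1.0447 ⇒ V=1.0447 continue  boundary S*=-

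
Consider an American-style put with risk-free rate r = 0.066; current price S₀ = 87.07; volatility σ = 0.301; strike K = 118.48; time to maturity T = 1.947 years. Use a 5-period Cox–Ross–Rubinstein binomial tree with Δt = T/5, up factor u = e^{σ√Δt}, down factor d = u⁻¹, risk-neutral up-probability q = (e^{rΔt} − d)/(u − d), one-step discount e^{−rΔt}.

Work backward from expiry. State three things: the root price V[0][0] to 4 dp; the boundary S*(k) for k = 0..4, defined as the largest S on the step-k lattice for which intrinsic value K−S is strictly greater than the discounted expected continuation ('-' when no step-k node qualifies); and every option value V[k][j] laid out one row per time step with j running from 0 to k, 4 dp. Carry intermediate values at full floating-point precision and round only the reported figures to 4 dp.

price = 31.5520
boundary = - 72.1598 87.0700 72.1598 87.0700
tree:
31.5520
46.3202 19.6060
58.6772 31.4100 9.7779
68.9181 46.3202 17.8112 2.9115
77.4053 58.6772 31.4100 6.2505 0.0000
84.4391 68.9181 46.3202 13.4189 0.0000 0.0000

params: Δt=0.38940 u=1.20663 d=0.82876 q=0.52208 e^(-rΔt)=0.97463
t_5 payoffs: 84.4391 68.9181 46.3202 13.4189 0.0000 0.0000
t_4: node(4,0) S=41.0747 payoff=77.4053 vs cont=74.3991 → 77.4053 [stop]  node(4,1) S=59.8028 payoff=58.6772 vs cont=55.6710 → 58.6772 [stop]  node(4,2) S=87.0700 payoff=31.4100 vs cont=28.4038 → 31.4100 [stop]  node(4,3) S=126.7697 payoff=0.0000 vs cont=6.2505 → 6.2505 [wait]  node(4,4) S=184.5705 payoff=0.0000 vs cont=0.0000 → 0.0000 [wait]  ⇒ S*(4)=87.0700
t_3: node(3,0) S=49.5619 payoff=68.9181 vs cont=65.9119 → 68.9181 [stop]  node(3,1) S=72.1598 payoff=46.3202 vs cont=43.3140 → 46.3202 [stop]  node(3,2) S=105.0611 payoff=13.4189 vs cont=17.8112 → 17.8112 [wait]  node(3,3) S=152.9639 payoff=0.0000 vs cont=2.9115 → 2.9115 [wait]  ⇒ S*(3)=72.1598
t_2: node(2,0) S=59.8028 payoff=58.6772 vs cont=55.6710 → 58.6772 [stop]  node(2,1) S=87.0700 payoff=31.4100 vs cont=30.6387 → 31.4100 [stop]  node(2,2) S=126.7697 payoff=0.0000 vs cont=9.7779 → 9.7779 [wait]  ⇒ S*(2)=87.0700
t_1: node(1,0) S=72.1598 payoff=46.3202 vs cont=43.3140 → 46.3202 [stop]  node(1,1) S=105.0611 payoff=13.4189 vs cont=19.6060 → 19.6060 [wait]  ⇒ S*(1)=72.1598
t_0: node(0,0) S=87.0700 payoff=31.4100 vs cont=31.5520 → 31.5520 [wait]  ⇒ S*(0)=-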